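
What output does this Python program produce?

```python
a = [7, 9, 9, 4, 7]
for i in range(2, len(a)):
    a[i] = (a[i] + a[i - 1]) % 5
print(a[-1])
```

i=2: a[2] = (9+9)%5 = 3 → [7, 9, 3, 4, 7]
i=3: a[3] = (4+3)%5 = 2 → [7, 9, 3, 2, 7]
i=4: a[4] = (7+2)%5 = 4 → [7, 9, 3, 2, 4]

4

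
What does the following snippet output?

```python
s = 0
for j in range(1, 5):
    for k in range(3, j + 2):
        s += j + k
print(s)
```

j=2,k=3: s = 0+5 = 5
j=3,k=3: s = 5+6 = 11
j=3,k=4: s = 11+7 = 18
j=4,k=3: s = 18+7 = 25
j=4,k=4: s = 25+8 = 33
j=4,k=5: s = 33+9 = 42

42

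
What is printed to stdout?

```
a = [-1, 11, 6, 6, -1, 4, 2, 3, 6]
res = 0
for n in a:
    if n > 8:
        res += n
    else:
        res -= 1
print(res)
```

n=-1: not >8, res = 0-1 = -1
n=11: >8, res = (-1)+11 = 10
n=6: not >8, res = 10-1 = 9
n=6: not >8, res = 9-1 = 8
n=-1: not >8, res = 8-1 = 7
n=4: not >8, res = 7-1 = 6
n=2: not >8, res = 6-1 = 5
n=3: not >8, res = 5-1 = 4
n=6: not >8, res = 4-1 = 3

3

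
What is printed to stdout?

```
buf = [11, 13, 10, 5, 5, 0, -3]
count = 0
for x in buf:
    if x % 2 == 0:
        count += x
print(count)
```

10

x=11: not even
x=13: not even
x=10: even, count = 0+10 = 10
x=5: not even
x=5: not even
x=0: even, count = 10+0 = 10
x=-3: not even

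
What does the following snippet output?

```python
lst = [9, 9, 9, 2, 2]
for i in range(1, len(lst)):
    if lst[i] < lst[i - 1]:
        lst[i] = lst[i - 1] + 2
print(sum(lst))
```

51

i=1: 9>=9, unchanged → [9, 9, 9, 2, 2]
i=2: 9>=9, unchanged → [9, 9, 9, 2, 2]
i=3: 2<9, lst[3] = 9+2 = 11 → [9, 9, 9, 11, 2]
i=4: 2<11, lst[4] = 11+2 = 13 → [9, 9, 9, 11, 13]
sum = 51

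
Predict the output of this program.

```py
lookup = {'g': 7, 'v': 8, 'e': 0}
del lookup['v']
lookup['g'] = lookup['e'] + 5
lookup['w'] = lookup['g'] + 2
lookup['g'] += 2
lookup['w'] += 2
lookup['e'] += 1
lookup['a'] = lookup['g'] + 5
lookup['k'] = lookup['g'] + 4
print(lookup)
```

del 'v' → {'g': 7, 'e': 0}
lookup['g'] = lookup['e']+5 = 5 → {'g': 5, 'e': 0}
lookup['w'] = lookup['g']+2 = 7 → {'g': 5, 'e': 0, 'w': 7}
lookup['g'] = 5+2 = 7 → {'g': 7, 'e': 0, 'w': 7}
lookup['w'] = 7+2 = 9 → {'g': 7, 'e': 0, 'w': 9}
lookup['e'] = 0+1 = 1 → {'g': 7, 'e': 1, 'w': 9}
lookup['a'] = lookup['g']+5 = 12 → {'g': 7, 'e': 1, 'w': 9, 'a': 12}
lookup['k'] = lookup['g']+4 = 11 → {'g': 7, 'e': 1, 'w': 9, 'a': 12, 'k': 11}

{'g': 7, 'e': 1, 'w': 9, 'a': 12, 'k': 11}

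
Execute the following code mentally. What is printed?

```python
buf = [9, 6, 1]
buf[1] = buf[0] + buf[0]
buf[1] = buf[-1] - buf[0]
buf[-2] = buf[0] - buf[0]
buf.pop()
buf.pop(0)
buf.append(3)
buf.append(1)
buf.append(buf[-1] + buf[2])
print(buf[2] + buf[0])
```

1

buf[1] = buf[0]+buf[0] = 9+9 = 18 → [9, 18, 1]
buf[1] = buf[-1]-buf[0] = 1-9 = -8 → [9, -8, 1]
buf[-2] = buf[0]-buf[0] = 9-9 = 0 → [9, 0, 1]
pop() removes 1 → [9, 0]
pop(0) removes 9 → [0]
append 3 → [0, 3]
append 1 → [0, 3, 1]
append buf[-1]+buf[2] = 1+1 = 2 → [0, 3, 1, 2]
buf[2]+buf[0] = 1+0 = 1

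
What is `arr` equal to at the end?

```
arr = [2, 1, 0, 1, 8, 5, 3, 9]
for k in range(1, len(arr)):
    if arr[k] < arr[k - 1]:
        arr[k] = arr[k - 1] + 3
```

k=1: 1<2, arr[1] = 2+3 = 5 → [2, 5, 0, 1, 8, 5, 3, 9]
k=2: 0<5, arr[2] = 5+3 = 8 → [2, 5, 8, 1, 8, 5, 3, 9]
k=3: 1<8, arr[3] = 8+3 = 11 → [2, 5, 8, 11, 8, 5, 3, 9]
k=4: 8<11, arr[4] = 11+3 = 14 → [2, 5, 8, 11, 14, 5, 3, 9]
k=5: 5<14, arr[5] = 14+3 = 17 → [2, 5, 8, 11, 14, 17, 3, 9]
k=6: 3<17, arr[6] = 17+3 = 20 → [2, 5, 8, 11, 14, 17, 20, 9]
k=7: 9<20, arr[7] = 20+3 = 23 → [2, 5, 8, 11, 14, 17, 20, 23]

[2, 5, 8, 11, 14, 17, 20, 23]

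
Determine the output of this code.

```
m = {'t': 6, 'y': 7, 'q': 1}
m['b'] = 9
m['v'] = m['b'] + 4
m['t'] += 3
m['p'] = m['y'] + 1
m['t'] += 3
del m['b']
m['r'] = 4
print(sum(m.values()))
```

45

m['b'] = 9 → {'t': 6, 'y': 7, 'q': 1, 'b': 9}
m['v'] = m['b']+4 = 13 → {'t': 6, 'y': 7, 'q': 1, 'b': 9, 'v': 13}
m['t'] = 6+3 = 9 → {'t': 9, 'y': 7, 'q': 1, 'b': 9, 'v': 13}
m['p'] = m['y']+1 = 8 → {'t': 9, 'y': 7, 'q': 1, 'b': 9, 'v': 13, 'p': 8}
m['t'] = 9+3 = 12 → {'t': 12, 'y': 7, 'q': 1, 'b': 9, 'v': 13, 'p': 8}
del 'b' → {'t': 12, 'y': 7, 'q': 1, 'v': 13, 'p': 8}
m['r'] = 4 → {'t': 12, 'y': 7, 'q': 1, 'v': 13, 'p': 8, 'r': 4}
sum of values = 45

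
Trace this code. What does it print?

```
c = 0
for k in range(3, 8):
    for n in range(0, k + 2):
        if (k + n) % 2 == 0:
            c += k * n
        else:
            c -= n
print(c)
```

k=3,n=0: odd sum, c = 0-0 = 0
k=3,n=1: even sum, c = 0+3 = 3
k=3,n=2: odd sum, c = 3-2 = 1
k=3,n=3: even sum, c = 1+9 = 10
k=3,n=4: odd sum, c = 10-4 = 6
k=4,n=0: even sum, c = 6+0 = 6
k=4,n=1: odd sum, c = 6-1 = 5
k=4,n=2: even sum, c = 5+8 = 13
k=4,n=3: odd sum, c = 13-3 = 10
k=4,n=4: even sum, c = 10+16 = 26
k=4,n=5: odd sum, c = 26-5 = 21
k=5,n=0: odd sum, c = 21-0 = 21
k=5,n=1: even sum, c = 21+5 = 26
k=5,n=2: odd sum, c = 26-2 = 24
k=5,n=3: even sum, c = 24+15 = 39
k=5,n=4: odd sum, c = 39-4 = 35
k=5,n=5: even sum, c = 35+25 = 60
k=5,n=6: odd sum, c = 60-6 = 54
k=6,n=0: even sum, c = 54+0 = 54
k=6,n=1: odd sum, c = 54-1 = 53
k=6,n=2: even sum, c = 53+12 = 65
k=6,n=3: odd sum, c = 65-3 = 62
k=6,n=4: even sum, c = 62+24 = 86
k=6,n=5: odd sum, c = 86-5 = 81
k=6,n=6: even sum, c = 81+36 = 117
k=6,n=7: odd sum, c = 117-7 = 110
k=7,n=0: odd sum, c = 110-0 = 110
k=7,n=1: even sum, c = 110+7 = 117
k=7,n=2: odd sum, c = 117-2 = 115
k=7,n=3: even sum, c = 115+21 = 136
k=7,n=4: odd sum, c = 136-4 = 132
k=7,n=5: even sum, c = 132+35 = 167
k=7,n=6: odd sum, c = 167-6 = 161
k=7,n=7: even sum, c = 161+49 = 210
k=7,n=8: odd sum, c = 210-8 = 202

202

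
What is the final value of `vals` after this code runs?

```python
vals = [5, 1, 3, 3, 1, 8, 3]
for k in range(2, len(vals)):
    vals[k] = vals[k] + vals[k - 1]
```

[5, 1, 4, 7, 8, 16, 19]

k=2: vals[2] = 3+1 = 4 → [5, 1, 4, 3, 1, 8, 3]
k=3: vals[3] = 3+4 = 7 → [5, 1, 4, 7, 1, 8, 3]
k=4: vals[4] = 1+7 = 8 → [5, 1, 4, 7, 8, 8, 3]
k=5: vals[5] = 8+8 = 16 → [5, 1, 4, 7, 8, 16, 3]
k=6: vals[6] = 3+16 = 19 → [5, 1, 4, 7, 8, 16, 19]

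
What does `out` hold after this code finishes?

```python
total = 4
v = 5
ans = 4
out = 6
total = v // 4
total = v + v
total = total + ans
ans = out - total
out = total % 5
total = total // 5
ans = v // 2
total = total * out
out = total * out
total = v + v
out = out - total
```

22

total = 5//4 = 1
total = 5+5 = 10
total = 10+4 = 14
ans = 6-14 = -8
out = 14%5 = 4
total = 14//5 = 2
ans = 5//2 = 2
total = 2*4 = 8
out = 8*4 = 32
total = 5+5 = 10
out = 32-10 = 22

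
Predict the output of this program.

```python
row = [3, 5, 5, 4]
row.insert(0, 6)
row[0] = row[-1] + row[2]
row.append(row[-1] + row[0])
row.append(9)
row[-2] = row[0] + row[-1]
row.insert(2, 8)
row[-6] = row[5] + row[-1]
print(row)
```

[9, 3, 13, 5, 5, 4, 18, 9]

insert 6 at 0 → [6, 3, 5, 5, 4]
row[0] = row[-1]+row[2] = 4+5 = 9 → [9, 3, 5, 5, 4]
append row[-1]+row[0] = 4+9 = 13 → [9, 3, 5, 5, 4, 13]
append 9 → [9, 3, 5, 5, 4, 13, 9]
row[-2] = row[0]+row[-1] = 9+9 = 18 → [9, 3, 5, 5, 4, 18, 9]
insert 8 at 2 → [9, 3, 8, 5, 5, 4, 18, 9]
row[-6] = row[5]+row[-1] = 4+9 = 13 → [9, 3, 13, 5, 5, 4, 18, 9]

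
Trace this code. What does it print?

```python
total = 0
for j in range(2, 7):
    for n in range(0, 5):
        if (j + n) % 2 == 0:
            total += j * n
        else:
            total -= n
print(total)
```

80

j=2,n=0: even sum, total = 0+0 = 0
j=2,n=1: odd sum, total = 0-1 = -1
j=2,n=2: even sum, total = (-1)+4 = 3
j=2,n=3: odd sum, total = 3-3 = 0
j=2,n=4: even sum, total = 0+8 = 8
j=3,n=0: odd sum, total = 8-0 = 8
j=3,n=1: even sum, total = 8+3 = 11
j=3,n=2: odd sum, total = 11-2 = 9
j=3,n=3: even sum, total = 9+9 = 18
j=3,n=4: odd sum, total = 18-4 = 14
j=4,n=0: even sum, total = 14+0 = 14
j=4,n=1: odd sum, total = 14-1 = 13
j=4,n=2: even sum, total = 13+8 = 21
j=4,n=3: odd sum, total = 21-3 = 18
j=4,n=4: even sum, total = 18+16 = 34
j=5,n=0: odd sum, total = 34-0 = 34
j=5,n=1: even sum, total = 34+5 = 39
j=5,n=2: odd sum, total = 39-2 = 37
j=5,n=3: even sum, total = 37+15 = 52
j=5,n=4: odd sum, total = 52-4 = 48
j=6,n=0: even sum, total = 48+0 = 48
j=6,n=1: odd sum, total = 48-1 = 47
j=6,n=2: even sum, total = 47+12 = 59
j=6,n=3: odd sum, total = 59-3 = 56
j=6,n=4: even sum, total = 56+24 = 80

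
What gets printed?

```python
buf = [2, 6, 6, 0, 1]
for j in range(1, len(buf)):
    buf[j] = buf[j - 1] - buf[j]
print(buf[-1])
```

-11

j=1: buf[1] = 2-6 = -4 → [2, -4, 6, 0, 1]
j=2: buf[2] = (-4)-6 = -10 → [2, -4, -10, 0, 1]
j=3: buf[3] = (-10)-0 = -10 → [2, -4, -10, -10, 1]
j=4: buf[4] = (-10)-1 = -11 → [2, -4, -10, -10, -11]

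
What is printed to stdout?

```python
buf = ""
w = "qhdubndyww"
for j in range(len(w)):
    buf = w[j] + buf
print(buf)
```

wwydnbudhq

j=0: prepend 'q' → 'q'
j=1: prepend 'h' → 'hq'
j=2: prepend 'd' → 'dhq'
j=3: prepend 'u' → 'udhq'
j=4: prepend 'b' → 'budhq'
j=5: prepend 'n' → 'nbudhq'
j=6: prepend 'd' → 'dnbudhq'
j=7: prepend 'y' → 'ydnbudhq'
j=8: prepend 'w' → 'wydnbudhq'
j=9: prepend 'w' → 'wwydnbudhq'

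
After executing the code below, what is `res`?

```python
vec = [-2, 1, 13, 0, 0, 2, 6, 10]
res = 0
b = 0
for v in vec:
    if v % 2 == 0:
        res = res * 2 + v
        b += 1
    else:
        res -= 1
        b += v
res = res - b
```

-118

v=-2: even, res = 0*2+(-2) = -2; b=1
v=1: not even, res = (-2)-1 = -3; b=2
v=13: not even, res = (-3)-1 = -4; b=15
v=0: even, res = (-4)*2+0 = -8; b=16
v=0: even, res = (-8)*2+0 = -16; b=17
v=2: even, res = (-16)*2+2 = -30; b=18
v=6: even, res = (-30)*2+6 = -54; b=19
v=10: even, res = (-54)*2+10 = -98; b=20
res-b = (-98)-20 = -118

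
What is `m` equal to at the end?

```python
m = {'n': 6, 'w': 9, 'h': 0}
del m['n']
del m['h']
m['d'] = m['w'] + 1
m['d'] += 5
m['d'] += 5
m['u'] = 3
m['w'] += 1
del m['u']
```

{'w': 10, 'd': 20}

del 'n' → {'w': 9, 'h': 0}
del 'h' → {'w': 9}
m['d'] = m['w']+1 = 10 → {'w': 9, 'd': 10}
m['d'] = 10+5 = 15 → {'w': 9, 'd': 15}
m['d'] = 15+5 = 20 → {'w': 9, 'd': 20}
m['u'] = 3 → {'w': 9, 'd': 20, 'u': 3}
m['w'] = 9+1 = 10 → {'w': 10, 'd': 20, 'u': 3}
del 'u' → {'w': 10, 'd': 20}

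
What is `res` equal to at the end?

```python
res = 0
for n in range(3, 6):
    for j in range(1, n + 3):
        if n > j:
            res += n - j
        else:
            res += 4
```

55

n=3,j=1: 3>1, res = 0+2 = 2
n=3,j=2: 3>2, res = 2+1 = 3
n=3,j=3: not 3>3, res = 3+4 = 7
n=3,j=4: not 3>4, res = 7+4 = 11
n=3,j=5: not 3>5, res = 11+4 = 15
n=4,j=1: 4>1, res = 15+3 = 18
n=4,j=2: 4>2, res = 18+2 = 20
n=4,j=3: 4>3, res = 20+1 = 21
n=4,j=4: not 4>4, res = 21+4 = 25
n=4,j=5: not 4>5, res = 25+4 = 29
n=4,j=6: not 4>6, res = 29+4 = 33
n=5,j=1: 5>1, res = 33+4 = 37
n=5,j=2: 5>2, res = 37+3 = 40
n=5,j=3: 5>3, res = 40+2 = 42
n=5,j=4: 5>4, res = 42+1 = 43
n=5,j=5: not 5>5, res = 43+4 = 47
n=5,j=6: not 5>6, res = 47+4 = 51
n=5,j=7: not 5>7, res = 51+4 = 55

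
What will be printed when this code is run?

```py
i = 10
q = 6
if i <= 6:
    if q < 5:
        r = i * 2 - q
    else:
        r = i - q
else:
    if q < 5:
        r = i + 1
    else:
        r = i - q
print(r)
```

4

i=10, q=6
i <= 6 is False; q < 5 is False
→ r = i - q = 4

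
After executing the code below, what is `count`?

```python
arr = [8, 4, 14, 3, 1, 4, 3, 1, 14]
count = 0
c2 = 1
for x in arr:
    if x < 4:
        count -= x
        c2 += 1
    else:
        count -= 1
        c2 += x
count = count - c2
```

x=8: not <4, count = 0-1 = -1; c2=9
x=4: not <4, count = (-1)-1 = -2; c2=13
x=14: not <4, count = (-2)-1 = -3; c2=27
x=3: <4, count = (-3)-3 = -6; c2=28
x=1: <4, count = (-6)-1 = -7; c2=29
x=4: not <4, count = (-7)-1 = -8; c2=33
x=3: <4, count = (-8)-3 = -11; c2=34
x=1: <4, count = (-11)-1 = -12; c2=35
x=14: not <4, count = (-12)-1 = -13; c2=49
count-c2 = (-13)-49 = -62

-62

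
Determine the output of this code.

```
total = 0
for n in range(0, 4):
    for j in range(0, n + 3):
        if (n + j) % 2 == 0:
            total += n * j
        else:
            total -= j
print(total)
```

n=0,j=0: even sum, total = 0+0 = 0
n=0,j=1: odd sum, total = 0-1 = -1
n=0,j=2: even sum, total = (-1)+0 = -1
n=1,j=0: odd sum, total = (-1)-0 = -1
n=1,j=1: even sum, total = (-1)+1 = 0
n=1,j=2: odd sum, total = 0-2 = -2
n=1,j=3: even sum, total = (-2)+3 = 1
n=2,j=0: even sum, total = 1+0 = 1
n=2,j=1: odd sum, total = 1-1 = 0
n=2,j=2: even sum, total = 0+4 = 4
n=2,j=3: odd sum, total = 4-3 = 1
n=2,j=4: even sum, total = 1+8 = 9
n=3,j=0: odd sum, total = 9-0 = 9
n=3,j=1: even sum, total = 9+3 = 12
n=3,j=2: odd sum, total = 12-2 = 10
n=3,j=3: even sum, total = 10+9 = 19
n=3,j=4: odd sum, total = 19-4 = 15
n=3,j=5: even sum, total = 15+15 = 30

30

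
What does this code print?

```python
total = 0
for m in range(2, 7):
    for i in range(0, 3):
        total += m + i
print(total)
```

75

m=2,i=0: total = 0+2 = 2
m=2,i=1: total = 2+3 = 5
m=2,i=2: total = 5+4 = 9
m=3,i=0: total = 9+3 = 12
m=3,i=1: total = 12+4 = 16
m=3,i=2: total = 16+5 = 21
m=4,i=0: total = 21+4 = 25
m=4,i=1: total = 25+5 = 30
m=4,i=2: total = 30+6 = 36
m=5,i=0: total = 36+5 = 41
m=5,i=1: total = 41+6 = 47
m=5,i=2: total = 47+7 = 54
m=6,i=0: total = 54+6 = 60
m=6,i=1: total = 60+7 = 67
m=6,i=2: total = 67+8 = 75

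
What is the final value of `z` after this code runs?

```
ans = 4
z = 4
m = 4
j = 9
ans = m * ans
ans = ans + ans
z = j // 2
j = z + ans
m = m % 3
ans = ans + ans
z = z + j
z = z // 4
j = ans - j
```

ans = 4*4 = 16
ans = 16+16 = 32
z = 9//2 = 4
j = 4+32 = 36
m = 4%3 = 1
ans = 32+32 = 64
z = 4+36 = 40
z = 40//4 = 10
j = 64-36 = 28

10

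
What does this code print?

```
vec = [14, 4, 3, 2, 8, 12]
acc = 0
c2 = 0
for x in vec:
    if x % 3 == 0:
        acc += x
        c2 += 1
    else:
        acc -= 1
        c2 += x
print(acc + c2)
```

x=14: not %3==0, acc = 0-1 = -1; c2=14
x=4: not %3==0, acc = (-1)-1 = -2; c2=18
x=3: %3==0, acc = (-2)+3 = 1; c2=19
x=2: not %3==0, acc = 1-1 = 0; c2=21
x=8: not %3==0, acc = 0-1 = -1; c2=29
x=12: %3==0, acc = (-1)+12 = 11; c2=30
acc+c2 = 11+30 = 41

41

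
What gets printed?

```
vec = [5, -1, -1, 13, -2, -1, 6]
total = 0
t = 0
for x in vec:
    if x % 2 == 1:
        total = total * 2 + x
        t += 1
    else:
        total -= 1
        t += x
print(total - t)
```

81

x=5: odd, total = 0*2+5 = 5; t=1
x=-1: odd, total = 5*2+(-1) = 9; t=2
x=-1: odd, total = 9*2+(-1) = 17; t=3
x=13: odd, total = 17*2+13 = 47; t=4
x=-2: not odd, total = 47-1 = 46; t=2
x=-1: odd, total = 46*2+(-1) = 91; t=3
x=6: not odd, total = 91-1 = 90; t=9
total-t = 90-9 = 81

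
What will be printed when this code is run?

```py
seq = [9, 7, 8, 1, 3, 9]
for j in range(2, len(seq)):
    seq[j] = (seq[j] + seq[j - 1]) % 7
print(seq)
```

[9, 7, 1, 2, 5, 0]

j=2: seq[2] = (8+7)%7 = 1 → [9, 7, 1, 1, 3, 9]
j=3: seq[3] = (1+1)%7 = 2 → [9, 7, 1, 2, 3, 9]
j=4: seq[4] = (3+2)%7 = 5 → [9, 7, 1, 2, 5, 9]
j=5: seq[5] = (9+5)%7 = 0 → [9, 7, 1, 2, 5, 0]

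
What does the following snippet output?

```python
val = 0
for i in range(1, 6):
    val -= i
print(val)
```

i=1: val = 0-1 = -1
i=2: val = (-1)-2 = -3
i=3: val = (-3)-3 = -6
i=4: val = (-6)-4 = -10
i=5: val = (-10)-5 = -15

-15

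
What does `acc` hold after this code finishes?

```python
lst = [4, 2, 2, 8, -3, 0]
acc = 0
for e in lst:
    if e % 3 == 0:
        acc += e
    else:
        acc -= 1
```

e=4: not %3==0, acc = 0-1 = -1
e=2: not %3==0, acc = (-1)-1 = -2
e=2: not %3==0, acc = (-2)-1 = -3
e=8: not %3==0, acc = (-3)-1 = -4
e=-3: %3==0, acc = (-4)+(-3) = -7
e=0: %3==0, acc = (-7)+0 = -7

-7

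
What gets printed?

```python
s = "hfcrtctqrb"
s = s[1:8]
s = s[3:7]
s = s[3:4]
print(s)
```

q

slice [1:8] → 'fcrtctq'
slice [3:7] → 'tctq'
slice [3:4] → 'q'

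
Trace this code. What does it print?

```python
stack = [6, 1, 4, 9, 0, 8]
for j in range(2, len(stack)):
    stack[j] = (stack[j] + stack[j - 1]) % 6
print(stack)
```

[6, 1, 5, 2, 2, 4]

j=2: stack[2] = (4+1)%6 = 5 → [6, 1, 5, 9, 0, 8]
j=3: stack[3] = (9+5)%6 = 2 → [6, 1, 5, 2, 0, 8]
j=4: stack[4] = (0+2)%6 = 2 → [6, 1, 5, 2, 2, 8]
j=5: stack[5] = (8+2)%6 = 4 → [6, 1, 5, 2, 2, 4]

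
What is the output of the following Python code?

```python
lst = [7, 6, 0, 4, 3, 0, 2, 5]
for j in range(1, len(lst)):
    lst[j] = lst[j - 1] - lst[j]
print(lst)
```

j=1: lst[1] = 7-6 = 1 → [7, 1, 0, 4, 3, 0, 2, 5]
j=2: lst[2] = 1-0 = 1 → [7, 1, 1, 4, 3, 0, 2, 5]
j=3: lst[3] = 1-4 = -3 → [7, 1, 1, -3, 3, 0, 2, 5]
j=4: lst[4] = (-3)-3 = -6 → [7, 1, 1, -3, -6, 0, 2, 5]
j=5: lst[5] = (-6)-0 = -6 → [7, 1, 1, -3, -6, -6, 2, 5]
j=6: lst[6] = (-6)-2 = -8 → [7, 1, 1, -3, -6, -6, -8, 5]
j=7: lst[7] = (-8)-5 = -13 → [7, 1, 1, -3, -6, -6, -8, -13]

[7, 1, 1, -3, -6, -6, -8, -13]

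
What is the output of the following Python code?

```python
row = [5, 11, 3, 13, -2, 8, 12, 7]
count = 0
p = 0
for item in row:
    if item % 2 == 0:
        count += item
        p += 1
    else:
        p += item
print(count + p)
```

item=5: not even; p=5
item=11: not even; p=16
item=3: not even; p=19
item=13: not even; p=32
item=-2: even, count = 0+(-2) = -2; p=33
item=8: even, count = (-2)+8 = 6; p=34
item=12: even, count = 6+12 = 18; p=35
item=7: not even; p=42
count+p = 18+42 = 60

60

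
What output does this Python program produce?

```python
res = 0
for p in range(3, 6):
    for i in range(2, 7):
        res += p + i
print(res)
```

p=3,i=2: res = 0+5 = 5
p=3,i=3: res = 5+6 = 11
p=3,i=4: res = 11+7 = 18
p=3,i=5: res = 18+8 = 26
p=3,i=6: res = 26+9 = 35
p=4,i=2: res = 35+6 = 41
p=4,i=3: res = 41+7 = 48
p=4,i=4: res = 48+8 = 56
p=4,i=5: res = 56+9 = 65
p=4,i=6: res = 65+10 = 75
p=5,i=2: res = 75+7 = 82
p=5,i=3: res = 82+8 = 90
p=5,i=4: res = 90+9 = 99
p=5,i=5: res = 99+10 = 109
p=5,i=6: res = 109+11 = 120

120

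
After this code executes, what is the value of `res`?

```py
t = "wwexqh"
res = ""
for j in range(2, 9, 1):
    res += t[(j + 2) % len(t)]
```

j=2: add t[4]='q' → 'q'
j=3: add t[5]='h' → 'qh'
j=4: add t[0]='w' → 'qhw'
j=5: add t[1]='w' → 'qhww'
j=6: add t[2]='e' → 'qhwwe'
j=7: add t[3]='x' → 'qhwwex'
j=8: add t[4]='q' → 'qhwwexq'

'qhwwexq'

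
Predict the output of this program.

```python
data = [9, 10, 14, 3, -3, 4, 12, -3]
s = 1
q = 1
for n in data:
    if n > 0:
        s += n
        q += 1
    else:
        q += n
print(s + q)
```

54

n=9: >0, s = 1+9 = 10; q=2
n=10: >0, s = 10+10 = 20; q=3
n=14: >0, s = 20+14 = 34; q=4
n=3: >0, s = 34+3 = 37; q=5
n=-3: not >0; q=2
n=4: >0, s = 37+4 = 41; q=3
n=12: >0, s = 41+12 = 53; q=4
n=-3: not >0; q=1
s+q = 53+1 = 54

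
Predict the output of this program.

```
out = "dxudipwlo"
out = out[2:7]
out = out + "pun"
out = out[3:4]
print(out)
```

slice [2:7] → 'udipw'
+ 'pun' → 'udipwpun'
slice [3:4] → 'p'

p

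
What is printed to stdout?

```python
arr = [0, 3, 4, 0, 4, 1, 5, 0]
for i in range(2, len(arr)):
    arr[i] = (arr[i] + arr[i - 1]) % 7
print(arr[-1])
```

i=2: arr[2] = (4+3)%7 = 0 → [0, 3, 0, 0, 4, 1, 5, 0]
i=3: arr[3] = (0+0)%7 = 0 → [0, 3, 0, 0, 4, 1, 5, 0]
i=4: arr[4] = (4+0)%7 = 4 → [0, 3, 0, 0, 4, 1, 5, 0]
i=5: arr[5] = (1+4)%7 = 5 → [0, 3, 0, 0, 4, 5, 5, 0]
i=6: arr[6] = (5+5)%7 = 3 → [0, 3, 0, 0, 4, 5, 3, 0]
i=7: arr[7] = (0+3)%7 = 3 → [0, 3, 0, 0, 4, 5, 3, 3]

3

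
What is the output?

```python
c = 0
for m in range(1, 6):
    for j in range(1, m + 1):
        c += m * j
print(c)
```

m=1,j=1: c = 0+1 = 1
m=2,j=1: c = 1+2 = 3
m=2,j=2: c = 3+4 = 7
m=3,j=1: c = 7+3 = 10
m=3,j=2: c = 10+6 = 16
m=3,j=3: c = 16+9 = 25
m=4,j=1: c = 25+4 = 29
m=4,j=2: c = 29+8 = 37
m=4,j=3: c = 37+12 = 49
m=4,j=4: c = 49+16 = 65
m=5,j=1: c = 65+5 = 70
m=5,j=2: c = 70+10 = 80
m=5,j=3: c = 80+15 = 95
m=5,j=4: c = 95+20 = 115
m=5,j=5: c = 115+25 = 140

140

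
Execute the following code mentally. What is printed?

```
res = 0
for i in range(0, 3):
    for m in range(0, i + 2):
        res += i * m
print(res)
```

15

i=0,m=0: res = 0+0 = 0
i=0,m=1: res = 0+0 = 0
i=1,m=0: res = 0+0 = 0
i=1,m=1: res = 0+1 = 1
i=1,m=2: res = 1+2 = 3
i=2,m=0: res = 3+0 = 3
i=2,m=1: res = 3+2 = 5
i=2,m=2: res = 5+4 = 9
i=2,m=3: res = 9+6 = 15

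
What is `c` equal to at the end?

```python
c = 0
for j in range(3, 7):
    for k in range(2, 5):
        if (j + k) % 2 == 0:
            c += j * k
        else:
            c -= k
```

j=3,k=2: odd sum, c = 0-2 = -2
j=3,k=3: even sum, c = (-2)+9 = 7
j=3,k=4: odd sum, c = 7-4 = 3
j=4,k=2: even sum, c = 3+8 = 11
j=4,k=3: odd sum, c = 11-3 = 8
j=4,k=4: even sum, c = 8+16 = 24
j=5,k=2: odd sum, c = 24-2 = 22
j=5,k=3: even sum, c = 22+15 = 37
j=5,k=4: odd sum, c = 37-4 = 33
j=6,k=2: even sum, c = 33+12 = 45
j=6,k=3: odd sum, c = 45-3 = 42
j=6,k=4: even sum, c = 42+24 = 66

66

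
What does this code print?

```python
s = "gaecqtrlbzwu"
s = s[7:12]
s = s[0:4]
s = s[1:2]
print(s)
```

slice [7:12] → 'lbzwu'
slice [0:4] → 'lbzw'
slice [1:2] → 'b'

b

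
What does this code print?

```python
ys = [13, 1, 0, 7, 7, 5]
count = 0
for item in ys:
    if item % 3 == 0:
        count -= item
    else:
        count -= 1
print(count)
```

-5

item=13: not %3==0, count = 0-1 = -1
item=1: not %3==0, count = (-1)-1 = -2
item=0: %3==0, count = (-2)-0 = -2
item=7: not %3==0, count = (-2)-1 = -3
item=7: not %3==0, count = (-3)-1 = -4
item=5: not %3==0, count = (-4)-1 = -5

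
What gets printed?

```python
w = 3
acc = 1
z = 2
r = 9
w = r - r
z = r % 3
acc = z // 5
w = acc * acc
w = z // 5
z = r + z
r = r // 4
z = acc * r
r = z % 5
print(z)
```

0

w = 9-9 = 0
z = 9%3 = 0
acc = 0//5 = 0
w = 0*0 = 0
w = 0//5 = 0
z = 9+0 = 9
r = 9//4 = 2
z = 0*2 = 0
r = 0%5 = 0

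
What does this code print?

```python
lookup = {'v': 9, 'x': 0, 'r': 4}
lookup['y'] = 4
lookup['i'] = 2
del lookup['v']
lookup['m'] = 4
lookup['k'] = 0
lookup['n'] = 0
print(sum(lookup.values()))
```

14

lookup['y'] = 4 → {'v': 9, 'x': 0, 'r': 4, 'y': 4}
lookup['i'] = 2 → {'v': 9, 'x': 0, 'r': 4, 'y': 4, 'i': 2}
del 'v' → {'x': 0, 'r': 4, 'y': 4, 'i': 2}
lookup['m'] = 4 → {'x': 0, 'r': 4, 'y': 4, 'i': 2, 'm': 4}
lookup['k'] = 0 → {'x': 0, 'r': 4, 'y': 4, 'i': 2, 'm': 4, 'k': 0}
lookup['n'] = 0 → {'x': 0, 'r': 4, 'y': 4, 'i': 2, 'm': 4, 'k': 0, 'n': 0}
sum of values = 14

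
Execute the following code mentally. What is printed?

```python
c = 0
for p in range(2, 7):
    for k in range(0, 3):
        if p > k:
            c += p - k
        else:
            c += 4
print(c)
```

p=2,k=0: 2>0, c = 0+2 = 2
p=2,k=1: 2>1, c = 2+1 = 3
p=2,k=2: not 2>2, c = 3+4 = 7
p=3,k=0: 3>0, c = 7+3 = 10
p=3,k=1: 3>1, c = 10+2 = 12
p=3,k=2: 3>2, c = 12+1 = 13
p=4,k=0: 4>0, c = 13+4 = 17
p=4,k=1: 4>1, c = 17+3 = 20
p=4,k=2: 4>2, c = 20+2 = 22
p=5,k=0: 5>0, c = 22+5 = 27
p=5,k=1: 5>1, c = 27+4 = 31
p=5,k=2: 5>2, c = 31+3 = 34
p=6,k=0: 6>0, c = 34+6 = 40
p=6,k=1: 6>1, c = 40+5 = 45
p=6,k=2: 6>2, c = 45+4 = 49

49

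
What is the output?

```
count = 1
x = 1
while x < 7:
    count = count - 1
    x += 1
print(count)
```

-5

x=1: count = 1-1 = 0
x=2: count = 0-1 = -1
x=3: count = (-1)-1 = -2
x=4: count = (-2)-1 = -3
x=5: count = (-3)-1 = -4
x=6: count = (-4)-1 = -5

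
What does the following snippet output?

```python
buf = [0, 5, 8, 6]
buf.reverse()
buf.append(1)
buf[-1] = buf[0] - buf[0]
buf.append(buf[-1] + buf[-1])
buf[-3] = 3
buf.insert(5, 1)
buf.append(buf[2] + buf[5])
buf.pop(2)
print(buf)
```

[6, 8, 3, 0, 1, 0, 6]

reverse → [6, 8, 5, 0]
append 1 → [6, 8, 5, 0, 1]
buf[-1] = buf[0]-buf[0] = 6-6 = 0 → [6, 8, 5, 0, 0]
append buf[-1]+buf[-1] = 0+0 = 0 → [6, 8, 5, 0, 0, 0]
buf[-3] = 3 → [6, 8, 5, 3, 0, 0]
insert 1 at 5 → [6, 8, 5, 3, 0, 1, 0]
append buf[2]+buf[5] = 5+1 = 6 → [6, 8, 5, 3, 0, 1, 0, 6]
pop(2) removes 5 → [6, 8, 3, 0, 1, 0, 6]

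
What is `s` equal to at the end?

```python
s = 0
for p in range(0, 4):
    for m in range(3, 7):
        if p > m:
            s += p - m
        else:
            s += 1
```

p=0,m=3: not 0>3, s = 0+1 = 1
p=0,m=4: not 0>4, s = 1+1 = 2
p=0,m=5: not 0>5, s = 2+1 = 3
p=0,m=6: not 0>6, s = 3+1 = 4
p=1,m=3: not 1>3, s = 4+1 = 5
p=1,m=4: not 1>4, s = 5+1 = 6
p=1,m=5: not 1>5, s = 6+1 = 7
p=1,m=6: not 1>6, s = 7+1 = 8
p=2,m=3: not 2>3, s = 8+1 = 9
p=2,m=4: not 2>4, s = 9+1 = 10
p=2,m=5: not 2>5, s = 10+1 = 11
p=2,m=6: not 2>6, s = 11+1 = 12
p=3,m=3: not 3>3, s = 12+1 = 13
p=3,m=4: not 3>4, s = 13+1 = 14
p=3,m=5: not 3>5, s = 14+1 = 15
p=3,m=6: not 3>6, s = 15+1 = 16

16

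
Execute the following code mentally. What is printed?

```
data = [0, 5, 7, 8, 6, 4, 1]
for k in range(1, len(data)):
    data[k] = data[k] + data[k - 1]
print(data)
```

[0, 5, 12, 20, 26, 30, 31]

k=1: data[1] = 5+0 = 5 → [0, 5, 7, 8, 6, 4, 1]
k=2: data[2] = 7+5 = 12 → [0, 5, 12, 8, 6, 4, 1]
k=3: data[3] = 8+12 = 20 → [0, 5, 12, 20, 6, 4, 1]
k=4: data[4] = 6+20 = 26 → [0, 5, 12, 20, 26, 4, 1]
k=5: data[5] = 4+26 = 30 → [0, 5, 12, 20, 26, 30, 1]
k=6: data[6] = 1+30 = 31 → [0, 5, 12, 20, 26, 30, 31]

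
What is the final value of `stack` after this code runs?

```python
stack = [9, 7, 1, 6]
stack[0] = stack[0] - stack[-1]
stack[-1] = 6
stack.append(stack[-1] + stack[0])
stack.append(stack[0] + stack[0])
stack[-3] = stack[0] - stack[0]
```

[3, 7, 1, 0, 9, 6]

stack[0] = stack[0]-stack[-1] = 9-6 = 3 → [3, 7, 1, 6]
stack[-1] = 6 → [3, 7, 1, 6]
append stack[-1]+stack[0] = 6+3 = 9 → [3, 7, 1, 6, 9]
append stack[0]+stack[0] = 3+3 = 6 → [3, 7, 1, 6, 9, 6]
stack[-3] = stack[0]-stack[0] = 3-3 = 0 → [3, 7, 1, 0, 9, 6]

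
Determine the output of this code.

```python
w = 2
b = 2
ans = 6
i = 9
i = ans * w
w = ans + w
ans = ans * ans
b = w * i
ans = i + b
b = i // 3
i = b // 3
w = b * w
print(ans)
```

i = 6*2 = 12
w = 6+2 = 8
ans = 6*6 = 36
b = 8*12 = 96
ans = 12+96 = 108
b = 12//3 = 4
i = 4//3 = 1
w = 4*8 = 32

108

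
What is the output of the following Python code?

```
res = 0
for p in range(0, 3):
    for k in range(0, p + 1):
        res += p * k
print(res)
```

p=0,k=0: res = 0+0 = 0
p=1,k=0: res = 0+0 = 0
p=1,k=1: res = 0+1 = 1
p=2,k=0: res = 1+0 = 1
p=2,k=1: res = 1+2 = 3
p=2,k=2: res = 3+4 = 7

7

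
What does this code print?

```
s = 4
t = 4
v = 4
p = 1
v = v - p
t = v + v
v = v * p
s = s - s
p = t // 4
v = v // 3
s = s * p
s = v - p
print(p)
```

1

v = 4-1 = 3
t = 3+3 = 6
v = 3*1 = 3
s = 4-4 = 0
p = 6//4 = 1
v = 3//3 = 1
s = 0*1 = 0
s = 1-1 = 0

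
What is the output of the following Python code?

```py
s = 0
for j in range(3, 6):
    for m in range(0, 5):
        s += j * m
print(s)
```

j=3,m=0: s = 0+0 = 0
j=3,m=1: s = 0+3 = 3
j=3,m=2: s = 3+6 = 9
j=3,m=3: s = 9+9 = 18
j=3,m=4: s = 18+12 = 30
j=4,m=0: s = 30+0 = 30
j=4,m=1: s = 30+4 = 34
j=4,m=2: s = 34+8 = 42
j=4,m=3: s = 42+12 = 54
j=4,m=4: s = 54+16 = 70
j=5,m=0: s = 70+0 = 70
j=5,m=1: s = 70+5 = 75
j=5,m=2: s = 75+10 = 85
j=5,m=3: s = 85+15 = 100
j=5,m=4: s = 100+20 = 120

120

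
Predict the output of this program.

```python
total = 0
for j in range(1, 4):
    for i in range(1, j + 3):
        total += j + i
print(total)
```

57

j=1,i=1: total = 0+2 = 2
j=1,i=2: total = 2+3 = 5
j=1,i=3: total = 5+4 = 9
j=2,i=1: total = 9+3 = 12
j=2,i=2: total = 12+4 = 16
j=2,i=3: total = 16+5 = 21
j=2,i=4: total = 21+6 = 27
j=3,i=1: total = 27+4 = 31
j=3,i=2: total = 31+5 = 36
j=3,i=3: total = 36+6 = 42
j=3,i=4: total = 42+7 = 49
j=3,i=5: total = 49+8 = 57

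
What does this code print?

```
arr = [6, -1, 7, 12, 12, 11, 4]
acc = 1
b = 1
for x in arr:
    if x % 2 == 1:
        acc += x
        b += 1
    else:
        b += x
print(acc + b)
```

x=6: not odd; b=7
x=-1: odd, acc = 1+(-1) = 0; b=8
x=7: odd, acc = 0+7 = 7; b=9
x=12: not odd; b=21
x=12: not odd; b=33
x=11: odd, acc = 7+11 = 18; b=34
x=4: not odd; b=38
acc+b = 18+38 = 56

56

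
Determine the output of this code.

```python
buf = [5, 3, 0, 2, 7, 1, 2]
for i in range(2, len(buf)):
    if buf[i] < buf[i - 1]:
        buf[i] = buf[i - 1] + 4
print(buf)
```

[5, 3, 7, 11, 15, 19, 23]

i=2: 0<3, buf[2] = 3+4 = 7 → [5, 3, 7, 2, 7, 1, 2]
i=3: 2<7, buf[3] = 7+4 = 11 → [5, 3, 7, 11, 7, 1, 2]
i=4: 7<11, buf[4] = 11+4 = 15 → [5, 3, 7, 11, 15, 1, 2]
i=5: 1<15, buf[5] = 15+4 = 19 → [5, 3, 7, 11, 15, 19, 2]
i=6: 2<19, buf[6] = 19+4 = 23 → [5, 3, 7, 11, 15, 19, 23]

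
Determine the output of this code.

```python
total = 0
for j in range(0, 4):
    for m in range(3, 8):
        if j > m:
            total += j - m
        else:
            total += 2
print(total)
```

j=0,m=3: not 0>3, total = 0+2 = 2
j=0,m=4: not 0>4, total = 2+2 = 4
j=0,m=5: not 0>5, total = 4+2 = 6
j=0,m=6: not 0>6, total = 6+2 = 8
j=0,m=7: not 0>7, total = 8+2 = 10
j=1,m=3: not 1>3, total = 10+2 = 12
j=1,m=4: not 1>4, total = 12+2 = 14
j=1,m=5: not 1>5, total = 14+2 = 16
j=1,m=6: not 1>6, total = 16+2 = 18
j=1,m=7: not 1>7, total = 18+2 = 20
j=2,m=3: not 2>3, total = 20+2 = 22
j=2,m=4: not 2>4, total = 22+2 = 24
j=2,m=5: not 2>5, total = 24+2 = 26
j=2,m=6: not 2>6, total = 26+2 = 28
j=2,m=7: not 2>7, total = 28+2 = 30
j=3,m=3: not 3>3, total = 30+2 = 32
j=3,m=4: not 3>4, total = 32+2 = 34
j=3,m=5: not 3>5, total = 34+2 = 36
j=3,m=6: not 3>6, total = 36+2 = 38
j=3,m=7: not 3>7, total = 38+2 = 40

40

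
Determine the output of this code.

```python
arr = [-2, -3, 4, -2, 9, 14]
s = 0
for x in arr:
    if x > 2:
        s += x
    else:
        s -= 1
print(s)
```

24

x=-2: not >2, s = 0-1 = -1
x=-3: not >2, s = (-1)-1 = -2
x=4: >2, s = (-2)+4 = 2
x=-2: not >2, s = 2-1 = 1
x=9: >2, s = 1+9 = 10
x=14: >2, s = 10+14 = 24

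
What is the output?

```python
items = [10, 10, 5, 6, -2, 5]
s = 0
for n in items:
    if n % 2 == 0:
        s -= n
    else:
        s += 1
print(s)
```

-22

n=10: even, s = 0-10 = -10
n=10: even, s = (-10)-10 = -20
n=5: not even, s = (-20)+1 = -19
n=6: even, s = (-19)-6 = -25
n=-2: even, s = (-25)-(-2) = -23
n=5: not even, s = (-23)+1 = -22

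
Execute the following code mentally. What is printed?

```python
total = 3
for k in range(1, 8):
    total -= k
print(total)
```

k=1: total = 3-1 = 2
k=2: total = 2-2 = 0
k=3: total = 0-3 = -3
k=4: total = (-3)-4 = -7
k=5: total = (-7)-5 = -12
k=6: total = (-12)-6 = -18
k=7: total = (-18)-7 = -25

-25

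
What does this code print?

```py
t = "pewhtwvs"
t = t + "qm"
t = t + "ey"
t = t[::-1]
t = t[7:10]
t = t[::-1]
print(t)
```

+ 'qm' → 'pewhtwvsqm'
+ 'ey' → 'pewhtwvsqmey'
reverse → 'yemqsvwthwep'
slice [7:10] → 'thw'
reverse → 'wht'

wht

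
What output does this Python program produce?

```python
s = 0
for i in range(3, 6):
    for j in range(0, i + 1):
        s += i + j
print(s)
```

93

i=3,j=0: s = 0+3 = 3
i=3,j=1: s = 3+4 = 7
i=3,j=2: s = 7+5 = 12
i=3,j=3: s = 12+6 = 18
i=4,j=0: s = 18+4 = 22
i=4,j=1: s = 22+5 = 27
i=4,j=2: s = 27+6 = 33
i=4,j=3: s = 33+7 = 40
i=4,j=4: s = 40+8 = 48
i=5,j=0: s = 48+5 = 53
i=5,j=1: s = 53+6 = 59
i=5,j=2: s = 59+7 = 66
i=5,j=3: s = 66+8 = 74
i=5,j=4: s = 74+9 = 83
i=5,j=5: s = 83+10 = 93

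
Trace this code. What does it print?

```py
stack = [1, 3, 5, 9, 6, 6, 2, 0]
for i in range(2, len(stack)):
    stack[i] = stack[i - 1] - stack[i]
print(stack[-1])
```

i=2: stack[2] = 3-5 = -2 → [1, 3, -2, 9, 6, 6, 2, 0]
i=3: stack[3] = (-2)-9 = -11 → [1, 3, -2, -11, 6, 6, 2, 0]
i=4: stack[4] = (-11)-6 = -17 → [1, 3, -2, -11, -17, 6, 2, 0]
i=5: stack[5] = (-17)-6 = -23 → [1, 3, -2, -11, -17, -23, 2, 0]
i=6: stack[6] = (-23)-2 = -25 → [1, 3, -2, -11, -17, -23, -25, 0]
i=7: stack[7] = (-25)-0 = -25 → [1, 3, -2, -11, -17, -23, -25, -25]

-25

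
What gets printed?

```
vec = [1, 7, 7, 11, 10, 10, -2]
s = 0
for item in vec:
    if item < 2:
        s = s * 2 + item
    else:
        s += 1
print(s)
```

10

item=1: <2, s = 0*2+1 = 1
item=7: not <2, s = 1+1 = 2
item=7: not <2, s = 2+1 = 3
item=11: not <2, s = 3+1 = 4
item=10: not <2, s = 4+1 = 5
item=10: not <2, s = 5+1 = 6
item=-2: <2, s = 6*2+(-2) = 10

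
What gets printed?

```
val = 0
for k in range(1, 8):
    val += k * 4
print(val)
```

k=1: val = 0+1*4 = 4
k=2: val = 4+2*4 = 12
k=3: val = 12+3*4 = 24
k=4: val = 24+4*4 = 40
k=5: val = 40+5*4 = 60
k=6: val = 60+6*4 = 84
k=7: val = 84+7*4 = 112

112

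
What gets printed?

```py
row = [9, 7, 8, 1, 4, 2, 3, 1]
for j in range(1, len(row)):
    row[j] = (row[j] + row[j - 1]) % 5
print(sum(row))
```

23

j=1: row[1] = (7+9)%5 = 1 → [9, 1, 8, 1, 4, 2, 3, 1]
j=2: row[2] = (8+1)%5 = 4 → [9, 1, 4, 1, 4, 2, 3, 1]
j=3: row[3] = (1+4)%5 = 0 → [9, 1, 4, 0, 4, 2, 3, 1]
j=4: row[4] = (4+0)%5 = 4 → [9, 1, 4, 0, 4, 2, 3, 1]
j=5: row[5] = (2+4)%5 = 1 → [9, 1, 4, 0, 4, 1, 3, 1]
j=6: row[6] = (3+1)%5 = 4 → [9, 1, 4, 0, 4, 1, 4, 1]
j=7: row[7] = (1+4)%5 = 0 → [9, 1, 4, 0, 4, 1, 4, 0]
sum = 23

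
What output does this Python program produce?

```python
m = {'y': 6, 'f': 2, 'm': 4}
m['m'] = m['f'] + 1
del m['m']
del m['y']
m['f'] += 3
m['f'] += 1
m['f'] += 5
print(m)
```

m['m'] = m['f']+1 = 3 → {'y': 6, 'f': 2, 'm': 3}
del 'm' → {'y': 6, 'f': 2}
del 'y' → {'f': 2}
m['f'] = 2+3 = 5 → {'f': 5}
m['f'] = 5+1 = 6 → {'f': 6}
m['f'] = 6+5 = 11 → {'f': 11}

{'f': 11}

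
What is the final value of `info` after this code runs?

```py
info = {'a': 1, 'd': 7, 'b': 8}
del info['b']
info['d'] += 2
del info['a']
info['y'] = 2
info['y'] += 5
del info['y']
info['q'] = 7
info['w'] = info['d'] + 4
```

del 'b' → {'a': 1, 'd': 7}
info['d'] = 7+2 = 9 → {'a': 1, 'd': 9}
del 'a' → {'d': 9}
info['y'] = 2 → {'d': 9, 'y': 2}
info['y'] = 2+5 = 7 → {'d': 9, 'y': 7}
del 'y' → {'d': 9}
info['q'] = 7 → {'d': 9, 'q': 7}
info['w'] = info['d']+4 = 13 → {'d': 9, 'q': 7, 'w': 13}

{'d': 9, 'q': 7, 'w': 13}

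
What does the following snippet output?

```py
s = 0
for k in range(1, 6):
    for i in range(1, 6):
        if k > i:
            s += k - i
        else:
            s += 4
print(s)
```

80

k=1,i=1: not 1>1, s = 0+4 = 4
k=1,i=2: not 1>2, s = 4+4 = 8
k=1,i=3: not 1>3, s = 8+4 = 12
k=1,i=4: not 1>4, s = 12+4 = 16
k=1,i=5: not 1>5, s = 16+4 = 20
k=2,i=1: 2>1, s = 20+1 = 21
k=2,i=2: not 2>2, s = 21+4 = 25
k=2,i=3: not 2>3, s = 25+4 = 29
k=2,i=4: not 2>4, s = 29+4 = 33
k=2,i=5: not 2>5, s = 33+4 = 37
k=3,i=1: 3>1, s = 37+2 = 39
k=3,i=2: 3>2, s = 39+1 = 40
k=3,i=3: not 3>3, s = 40+4 = 44
k=3,i=4: not 3>4, s = 44+4 = 48
k=3,i=5: not 3>5, s = 48+4 = 52
k=4,i=1: 4>1, s = 52+3 = 55
k=4,i=2: 4>2, s = 55+2 = 57
k=4,i=3: 4>3, s = 57+1 = 58
k=4,i=4: not 4>4, s = 58+4 = 62
k=4,i=5: not 4>5, s = 62+4 = 66
k=5,i=1: 5>1, s = 66+4 = 70
k=5,i=2: 5>2, s = 70+3 = 73
k=5,i=3: 5>3, s = 73+2 = 75
k=5,i=4: 5>4, s = 75+1 = 76
k=5,i=5: not 5>5, s = 76+4 = 80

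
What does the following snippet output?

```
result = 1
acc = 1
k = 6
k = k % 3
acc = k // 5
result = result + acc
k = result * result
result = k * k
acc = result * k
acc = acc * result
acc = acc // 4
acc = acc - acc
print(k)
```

1

k = 6%3 = 0
acc = 0//5 = 0
result = 1+0 = 1
k = 1*1 = 1
result = 1*1 = 1
acc = 1*1 = 1
acc = 1*1 = 1
acc = 1//4 = 0
acc = 0-0 = 0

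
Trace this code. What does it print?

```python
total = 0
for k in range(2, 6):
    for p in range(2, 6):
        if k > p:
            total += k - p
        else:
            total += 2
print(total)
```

30

k=2,p=2: not 2>2, total = 0+2 = 2
k=2,p=3: not 2>3, total = 2+2 = 4
k=2,p=4: not 2>4, total = 4+2 = 6
k=2,p=5: not 2>5, total = 6+2 = 8
k=3,p=2: 3>2, total = 8+1 = 9
k=3,p=3: not 3>3, total = 9+2 = 11
k=3,p=4: not 3>4, total = 11+2 = 13
k=3,p=5: not 3>5, total = 13+2 = 15
k=4,p=2: 4>2, total = 15+2 = 17
k=4,p=3: 4>3, total = 17+1 = 18
k=4,p=4: not 4>4, total = 18+2 = 20
k=4,p=5: not 4>5, total = 20+2 = 22
k=5,p=2: 5>2, total = 22+3 = 25
k=5,p=3: 5>3, total = 25+2 = 27
k=5,p=4: 5>4, total = 27+1 = 28
k=5,p=5: not 5>5, total = 28+2 = 30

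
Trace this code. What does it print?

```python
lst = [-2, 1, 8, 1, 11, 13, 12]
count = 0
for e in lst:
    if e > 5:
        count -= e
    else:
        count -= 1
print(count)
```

e=-2: not >5, count = 0-1 = -1
e=1: not >5, count = (-1)-1 = -2
e=8: >5, count = (-2)-8 = -10
e=1: not >5, count = (-10)-1 = -11
e=11: >5, count = (-11)-11 = -22
e=13: >5, count = (-22)-13 = -35
e=12: >5, count = (-35)-12 = -47

-47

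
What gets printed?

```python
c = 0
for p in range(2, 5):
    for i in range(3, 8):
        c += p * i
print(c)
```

p=2,i=3: c = 0+6 = 6
p=2,i=4: c = 6+8 = 14
p=2,i=5: c = 14+10 = 24
p=2,i=6: c = 24+12 = 36
p=2,i=7: c = 36+14 = 50
p=3,i=3: c = 50+9 = 59
p=3,i=4: c = 59+12 = 71
p=3,i=5: c = 71+15 = 86
p=3,i=6: c = 86+18 = 104
p=3,i=7: c = 104+21 = 125
p=4,i=3: c = 125+12 = 137
p=4,i=4: c = 137+16 = 153
p=4,i=5: c = 153+20 = 173
p=4,i=6: c = 173+24 = 197
p=4,i=7: c = 197+28 = 225

225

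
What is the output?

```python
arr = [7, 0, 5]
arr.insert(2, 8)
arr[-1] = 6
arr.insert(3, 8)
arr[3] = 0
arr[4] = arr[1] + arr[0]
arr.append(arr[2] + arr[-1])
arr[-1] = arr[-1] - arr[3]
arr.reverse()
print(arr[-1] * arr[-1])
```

insert 8 at 2 → [7, 0, 8, 5]
arr[-1] = 6 → [7, 0, 8, 6]
insert 8 at 3 → [7, 0, 8, 8, 6]
arr[3] = 0 → [7, 0, 8, 0, 6]
arr[4] = arr[1]+arr[0] = 0+7 = 7 → [7, 0, 8, 0, 7]
append arr[2]+arr[-1] = 8+7 = 15 → [7, 0, 8, 0, 7, 15]
arr[-1] = arr[-1]-arr[3] = 15-0 = 15 → [7, 0, 8, 0, 7, 15]
reverse → [15, 7, 0, 8, 0, 7]
arr[-1]*arr[-1] = 7*7 = 49

49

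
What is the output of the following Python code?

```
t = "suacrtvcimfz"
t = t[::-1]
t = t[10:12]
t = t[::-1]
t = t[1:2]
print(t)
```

reverse → 'zfmicvtrcaus'
slice [10:12] → 'us'
reverse → 'su'
slice [1:2] → 'u'

u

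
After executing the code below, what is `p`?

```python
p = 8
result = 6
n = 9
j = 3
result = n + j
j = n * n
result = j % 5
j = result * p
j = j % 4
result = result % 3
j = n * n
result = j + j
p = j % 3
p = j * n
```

result = 9+3 = 12
j = 9*9 = 81
result = 81%5 = 1
j = 1*8 = 8
j = 8%4 = 0
result = 1%3 = 1
j = 9*9 = 81
result = 81+81 = 162
p = 81%3 = 0
p = 81*9 = 729

729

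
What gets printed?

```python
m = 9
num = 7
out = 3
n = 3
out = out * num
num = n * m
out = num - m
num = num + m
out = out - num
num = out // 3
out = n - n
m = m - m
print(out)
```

0

out = 3*7 = 21
num = 3*9 = 27
out = 27-9 = 18
num = 27+9 = 36
out = 18-36 = -18
num = (-18)//3 = -6
out = 3-3 = 0
m = 9-9 = 0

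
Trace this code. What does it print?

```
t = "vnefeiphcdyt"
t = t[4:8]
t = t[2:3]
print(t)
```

slice [4:8] → 'eiph'
slice [2:3] → 'p'

p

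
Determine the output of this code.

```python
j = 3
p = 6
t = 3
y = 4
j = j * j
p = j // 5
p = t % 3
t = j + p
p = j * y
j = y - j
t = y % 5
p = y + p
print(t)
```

j = 3*3 = 9
p = 9//5 = 1
p = 3%3 = 0
t = 9+0 = 9
p = 9*4 = 36
j = 4-9 = -5
t = 4%5 = 4
p = 4+36 = 40

4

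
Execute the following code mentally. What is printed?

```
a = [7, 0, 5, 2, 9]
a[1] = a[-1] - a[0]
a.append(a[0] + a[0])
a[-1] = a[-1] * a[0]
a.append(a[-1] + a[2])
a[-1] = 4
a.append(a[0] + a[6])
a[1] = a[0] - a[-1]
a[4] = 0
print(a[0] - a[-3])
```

-91

a[1] = a[-1]-a[0] = 9-7 = 2 → [7, 2, 5, 2, 9]
append a[0]+a[0] = 7+7 = 14 → [7, 2, 5, 2, 9, 14]
a[-1] = a[-1]*a[0] = 14*7 = 98 → [7, 2, 5, 2, 9, 98]
append a[-1]+a[2] = 98+5 = 103 → [7, 2, 5, 2, 9, 98, 103]
a[-1] = 4 → [7, 2, 5, 2, 9, 98, 4]
append a[0]+a[6] = 7+4 = 11 → [7, 2, 5, 2, 9, 98, 4, 11]
a[1] = a[0]-a[-1] = 7-11 = -4 → [7, -4, 5, 2, 9, 98, 4, 11]
a[4] = 0 → [7, -4, 5, 2, 0, 98, 4, 11]
a[0]-a[-3] = 7-98 = -91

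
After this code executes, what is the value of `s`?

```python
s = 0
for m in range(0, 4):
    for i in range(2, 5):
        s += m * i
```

m=0,i=2: s = 0+0 = 0
m=0,i=3: s = 0+0 = 0
m=0,i=4: s = 0+0 = 0
m=1,i=2: s = 0+2 = 2
m=1,i=3: s = 2+3 = 5
m=1,i=4: s = 5+4 = 9
m=2,i=2: s = 9+4 = 13
m=2,i=3: s = 13+6 = 19
m=2,i=4: s = 19+8 = 27
m=3,i=2: s = 27+6 = 33
m=3,i=3: s = 33+9 = 42
m=3,i=4: s = 42+12 = 54

54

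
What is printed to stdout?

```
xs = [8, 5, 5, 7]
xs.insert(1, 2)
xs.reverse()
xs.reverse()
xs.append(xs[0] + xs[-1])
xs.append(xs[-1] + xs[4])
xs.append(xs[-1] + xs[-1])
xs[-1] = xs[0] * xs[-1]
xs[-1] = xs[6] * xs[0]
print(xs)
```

insert 2 at 1 → [8, 2, 5, 5, 7]
reverse → [7, 5, 5, 2, 8]
reverse → [8, 2, 5, 5, 7]
append xs[0]+xs[-1] = 8+7 = 15 → [8, 2, 5, 5, 7, 15]
append xs[-1]+xs[4] = 15+7 = 22 → [8, 2, 5, 5, 7, 15, 22]
append xs[-1]+xs[-1] = 22+22 = 44 → [8, 2, 5, 5, 7, 15, 22, 44]
xs[-1] = xs[0]*xs[-1] = 8*44 = 352 → [8, 2, 5, 5, 7, 15, 22, 352]
xs[-1] = xs[6]*xs[0] = 22*8 = 176 → [8, 2, 5, 5, 7, 15, 22, 176]

[8, 2, 5, 5, 7, 15, 22, 176]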